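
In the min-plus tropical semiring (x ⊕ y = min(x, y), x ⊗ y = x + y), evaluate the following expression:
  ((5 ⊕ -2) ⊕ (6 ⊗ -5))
((5 ⊕ -2) ⊕ (6 ⊗ -5)) = -2

Expand innermost to outermost. Recall ⊕ takes the minimum of its arguments and ⊗ takes their sum. Working out the expression ((5 ⊕ -2) ⊕ (6 ⊗ -5)) gives -2.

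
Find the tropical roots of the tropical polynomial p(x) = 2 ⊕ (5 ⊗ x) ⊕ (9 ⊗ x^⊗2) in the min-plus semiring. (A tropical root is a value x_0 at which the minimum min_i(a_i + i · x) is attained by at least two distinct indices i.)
Roots: {-4, -3}

Each tropical root is a break point of the lower envelope of the lines y = a_i + i · x (there are 3 lines, with slopes 0, 1, ..., 2). Only the lines that attain the minimum somewhere contribute to roots; other lines are dominated. Here the surviving (envelope) indices are i = 2, i = 1, i = 0.
Intersections between consecutive envelope lines give the roots: for adjacent envelope indices i < j the intersection is x = (a_i − a_j) / (j − i). Reading off the sorted break points: {-4, -3}.
Verification: at each break x_0, at least two indices attain the minimum of min_i(a_i + i · x_0).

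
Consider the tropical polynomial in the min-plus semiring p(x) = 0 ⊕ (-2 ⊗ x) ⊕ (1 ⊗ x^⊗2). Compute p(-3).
p(-3) = -5

A tropical monomial a ⊗ x^⊗i evaluates to a + i · x. Evaluating each term at x = -3:
  Term 0 contributes 0 + 0 · -3 = 0
  Term 1 contributes -2 + 1 · -3 = -5
  Term 2 contributes 1 + 2 · -3 = -5
p(-3) = ⊕ of these = min[0, -5, -5] = -5.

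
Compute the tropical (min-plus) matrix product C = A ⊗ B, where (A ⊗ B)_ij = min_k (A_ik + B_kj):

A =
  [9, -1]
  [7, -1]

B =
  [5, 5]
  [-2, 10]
A ⊗ B =
  [-3, 9]
  [-3, 9]

Apply the min-plus product entry-by-entry:
  C[0][0] = min over k of (A[0][0] + B[0][0] = 9 + 5 = 14, A[0][1] + B[1][0] = -1 + -2 = -3) = -3 (attained at k = 1)
  C[0][1] = min over k of (A[0][0] + B[0][1] = 9 + 5 = 14, A[0][1] + B[1][1] = -1 + 10 = 9) = 9 (attained at k = 1)
  C[1][0] = min over k of (A[1][0] + B[0][0] = 7 + 5 = 12, A[1][1] + B[1][0] = -1 + -2 = -3) = -3 (attained at k = 1)
  C[1][1] = min over k of (A[1][0] + B[0][1] = 7 + 5 = 12, A[1][1] + B[1][1] = -1 + 10 = 9) = 9 (attained at k = 1)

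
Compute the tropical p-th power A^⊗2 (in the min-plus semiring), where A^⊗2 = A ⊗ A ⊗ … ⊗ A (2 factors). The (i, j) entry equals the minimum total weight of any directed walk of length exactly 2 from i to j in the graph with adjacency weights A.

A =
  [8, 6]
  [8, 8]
A^⊗2 =
  [14, 14]
  [16, 14]

Each entry (A^⊗2)_ij equals the minimum over all length-2 walks i = v_0 → v_1 → … → v_2 = j of Σ_t A[v_t][v_{t+1}]. For example, for (i, j) = (0, 1) we minimise over 2 possible intermediate vertex sequences; the minimum is 14, attained along the walk 0 → 0 → 1.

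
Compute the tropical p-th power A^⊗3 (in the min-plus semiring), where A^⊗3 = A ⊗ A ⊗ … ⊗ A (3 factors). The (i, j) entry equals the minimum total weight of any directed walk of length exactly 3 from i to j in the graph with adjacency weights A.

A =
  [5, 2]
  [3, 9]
A^⊗3 =
  [10, 7]
  [8, 10]

Each entry (A^⊗3)_ij equals the minimum over all length-3 walks i = v_0 → v_1 → … → v_3 = j of Σ_t A[v_t][v_{t+1}]. For example, for (i, j) = (0, 1) we minimise over 4 possible intermediate vertex sequences; the minimum is 7, attained along the walk 0 → 1 → 0 → 1.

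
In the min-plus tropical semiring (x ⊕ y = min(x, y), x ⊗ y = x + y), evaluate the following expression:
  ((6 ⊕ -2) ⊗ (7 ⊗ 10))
((6 ⊕ -2) ⊗ (7 ⊗ 10)) = 15

Expand innermost to outermost. Recall ⊕ takes the minimum of its arguments and ⊗ takes their sum. Working out the expression ((6 ⊕ -2) ⊗ (7 ⊗ 10)) gives 15.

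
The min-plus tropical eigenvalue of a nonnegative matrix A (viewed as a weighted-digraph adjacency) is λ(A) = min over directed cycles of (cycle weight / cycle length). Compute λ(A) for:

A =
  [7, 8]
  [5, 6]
λ(A) = 6

Enumerate directed cycles and compute their means (weight / length). Sample:
  cycle 0 → 0: weight = 7, length = 1, mean = 7/1 ≈ 7.000
  cycle 1 → 1: weight = 6, length = 1, mean = 6/1 ≈ 6.000
  cycle 0 → 1 → 0: weight = 13, length = 2, mean = 13/2 ≈ 6.500
  cycle 1 → 0 → 1: weight = 13, length = 2, mean = 13/2 ≈ 6.500
Minimum mean = 6.000, attained e.g. along the cycle 1 → 1 with weight 6 and length 1. So λ(A) = 6/1 = 6.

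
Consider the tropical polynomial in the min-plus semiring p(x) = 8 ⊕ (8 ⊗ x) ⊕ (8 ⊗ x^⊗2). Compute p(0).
p(0) = 8

A tropical monomial a ⊗ x^⊗i evaluates to a + i · x. Evaluating each term at x = 0:
  Term 0 contributes 8 + 0 · 0 = 8
  Term 1 contributes 8 + 1 · 0 = 8
  Term 2 contributes 8 + 2 · 0 = 8
p(0) = ⊕ of these = min[8, 8, 8] = 8.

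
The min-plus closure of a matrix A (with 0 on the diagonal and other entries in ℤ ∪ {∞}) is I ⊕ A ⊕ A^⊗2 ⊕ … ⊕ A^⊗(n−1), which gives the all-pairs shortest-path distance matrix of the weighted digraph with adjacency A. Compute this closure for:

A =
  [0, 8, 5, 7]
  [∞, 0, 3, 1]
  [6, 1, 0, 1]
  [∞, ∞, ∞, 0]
Closure =
  [0, 6, 5, 6]
  [9, 0, 3, 1]
  [6, 1, 0, 1]
  [∞, ∞, ∞, 0]

This is the Floyd-Warshall all-pairs shortest-path computation. For each intermediate vertex k = 0, 1, …, 3, update dist[i][j] ← min(dist[i][j], dist[i][k] + dist[k][j]). The final matrix gives, for each (i, j), the minimum total weight of any directed path from i to j (possibly empty when i = j).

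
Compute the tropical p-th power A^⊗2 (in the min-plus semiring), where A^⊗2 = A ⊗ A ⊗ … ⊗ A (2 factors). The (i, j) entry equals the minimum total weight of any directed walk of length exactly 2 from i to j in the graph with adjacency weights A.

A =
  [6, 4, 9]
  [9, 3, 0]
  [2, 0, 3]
A^⊗2 =
  [11, 7, 4]
  [2, 0, 3]
  [5, 3, 0]

Each entry (A^⊗2)_ij equals the minimum over all length-2 walks i = v_0 → v_1 → … → v_2 = j of Σ_t A[v_t][v_{t+1}]. For example, for (i, j) = (0, 2) we minimise over 3 possible intermediate vertex sequences; the minimum is 4, attained along the walk 0 → 1 → 2.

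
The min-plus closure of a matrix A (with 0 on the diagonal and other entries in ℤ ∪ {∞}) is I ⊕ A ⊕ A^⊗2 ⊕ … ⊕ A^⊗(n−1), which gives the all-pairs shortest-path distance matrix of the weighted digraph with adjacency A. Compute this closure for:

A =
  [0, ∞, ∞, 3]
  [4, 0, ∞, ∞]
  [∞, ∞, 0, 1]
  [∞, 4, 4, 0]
Closure =
  [0, 7, 7, 3]
  [4, 0, 11, 7]
  [9, 5, 0, 1]
  [8, 4, 4, 0]

This is the Floyd-Warshall all-pairs shortest-path computation. For each intermediate vertex k = 0, 1, …, 3, update dist[i][j] ← min(dist[i][j], dist[i][k] + dist[k][j]). The final matrix gives, for each (i, j), the minimum total weight of any directed path from i to j (possibly empty when i = j).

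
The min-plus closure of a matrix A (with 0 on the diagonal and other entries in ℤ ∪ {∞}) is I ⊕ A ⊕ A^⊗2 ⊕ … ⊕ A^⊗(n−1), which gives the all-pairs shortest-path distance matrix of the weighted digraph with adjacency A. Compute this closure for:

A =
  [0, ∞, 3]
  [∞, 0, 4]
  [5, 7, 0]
Closure =
  [0, 10, 3]
  [9, 0, 4]
  [5, 7, 0]

This is the Floyd-Warshall all-pairs shortest-path computation. For each intermediate vertex k = 0, 1, …, 2, update dist[i][j] ← min(dist[i][j], dist[i][k] + dist[k][j]). The final matrix gives, for each (i, j), the minimum total weight of any directed path from i to j (possibly empty when i = j).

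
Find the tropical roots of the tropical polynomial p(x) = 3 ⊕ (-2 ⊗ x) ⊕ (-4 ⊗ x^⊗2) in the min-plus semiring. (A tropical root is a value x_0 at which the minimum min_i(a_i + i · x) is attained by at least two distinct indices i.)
Roots: {2, 5}

Each tropical root is a break point of the lower envelope of the lines y = a_i + i · x (there are 3 lines, with slopes 0, 1, ..., 2). Only the lines that attain the minimum somewhere contribute to roots; other lines are dominated. Here the surviving (envelope) indices are i = 2, i = 1, i = 0.
Intersections between consecutive envelope lines give the roots: for adjacent envelope indices i < j the intersection is x = (a_i − a_j) / (j − i). Reading off the sorted break points: {2, 5}.
Verification: at each break x_0, at least two indices attain the minimum of min_i(a_i + i · x_0).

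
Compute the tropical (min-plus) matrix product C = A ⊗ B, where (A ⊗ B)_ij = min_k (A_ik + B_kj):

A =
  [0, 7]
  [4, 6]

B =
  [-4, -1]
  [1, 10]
A ⊗ B =
  [-4, -1]
  [0, 3]

Apply the min-plus product entry-by-entry:
  C[0][0] = min over k of (A[0][0] + B[0][0] = 0 + -4 = -4, A[0][1] + B[1][0] = 7 + 1 = 8) = -4 (attained at k = 0)
  C[0][1] = min over k of (A[0][0] + B[0][1] = 0 + -1 = -1, A[0][1] + B[1][1] = 7 + 10 = 17) = -1 (attained at k = 0)
  C[1][0] = min over k of (A[1][0] + B[0][0] = 4 + -4 = 0, A[1][1] + B[1][0] = 6 + 1 = 7) = 0 (attained at k = 0)
  C[1][1] = min over k of (A[1][0] + B[0][1] = 4 + -1 = 3, A[1][1] + B[1][1] = 6 + 10 = 16) = 3 (attained at k = 0)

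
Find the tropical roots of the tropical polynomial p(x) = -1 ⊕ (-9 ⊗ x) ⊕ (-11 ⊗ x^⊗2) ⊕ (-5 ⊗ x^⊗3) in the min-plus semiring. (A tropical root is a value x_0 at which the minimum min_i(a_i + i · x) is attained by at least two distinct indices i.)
Roots: {-6, 2, 8}

Each tropical root is a break point of the lower envelope of the lines y = a_i + i · x (there are 4 lines, with slopes 0, 1, ..., 3). Only the lines that attain the minimum somewhere contribute to roots; other lines are dominated. Here the surviving (envelope) indices are i = 3, i = 2, i = 1, i = 0.
Intersections between consecutive envelope lines give the roots: for adjacent envelope indices i < j the intersection is x = (a_i − a_j) / (j − i). Reading off the sorted break points: {-6, 2, 8}.
Verification: at each break x_0, at least two indices attain the minimum of min_i(a_i + i · x_0).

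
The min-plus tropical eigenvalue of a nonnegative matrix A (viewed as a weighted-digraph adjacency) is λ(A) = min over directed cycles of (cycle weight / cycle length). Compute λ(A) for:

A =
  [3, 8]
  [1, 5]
λ(A) = 3

Enumerate directed cycles and compute their means (weight / length). Sample:
  cycle 0 → 0: weight = 3, length = 1, mean = 3/1 ≈ 3.000
  cycle 1 → 1: weight = 5, length = 1, mean = 5/1 ≈ 5.000
  cycle 0 → 1 → 0: weight = 9, length = 2, mean = 9/2 ≈ 4.500
  cycle 1 → 0 → 1: weight = 9, length = 2, mean = 9/2 ≈ 4.500
Minimum mean = 3.000, attained e.g. along the cycle 0 → 0 with weight 3 and length 1. So λ(A) = 3/1 = 3.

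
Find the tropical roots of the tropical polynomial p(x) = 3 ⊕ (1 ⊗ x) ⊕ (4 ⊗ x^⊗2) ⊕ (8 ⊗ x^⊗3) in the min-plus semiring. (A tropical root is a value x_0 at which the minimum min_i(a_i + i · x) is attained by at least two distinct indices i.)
Roots: {-4, -3, 2}

Each tropical root is a break point of the lower envelope of the lines y = a_i + i · x (there are 4 lines, with slopes 0, 1, ..., 3). Only the lines that attain the minimum somewhere contribute to roots; other lines are dominated. Here the surviving (envelope) indices are i = 3, i = 2, i = 1, i = 0.
Intersections between consecutive envelope lines give the roots: for adjacent envelope indices i < j the intersection is x = (a_i − a_j) / (j − i). Reading off the sorted break points: {-4, -3, 2}.
Verification: at each break x_0, at least two indices attain the minimum of min_i(a_i + i · x_0).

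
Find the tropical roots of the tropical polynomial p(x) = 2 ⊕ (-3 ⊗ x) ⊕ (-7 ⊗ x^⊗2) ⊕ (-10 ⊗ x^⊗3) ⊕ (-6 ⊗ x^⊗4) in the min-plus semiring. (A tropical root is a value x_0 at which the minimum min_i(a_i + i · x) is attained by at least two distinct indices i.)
Roots: {-4, 3, 4, 5}

Each tropical root is a break point of the lower envelope of the lines y = a_i + i · x (there are 5 lines, with slopes 0, 1, ..., 4). Only the lines that attain the minimum somewhere contribute to roots; other lines are dominated. Here the surviving (envelope) indices are i = 4, i = 3, i = 2, i = 1, i = 0.
Intersections between consecutive envelope lines give the roots: for adjacent envelope indices i < j the intersection is x = (a_i − a_j) / (j − i). Reading off the sorted break points: {-4, 3, 4, 5}.
Verification: at each break x_0, at least two indices attain the minimum of min_i(a_i + i · x_0).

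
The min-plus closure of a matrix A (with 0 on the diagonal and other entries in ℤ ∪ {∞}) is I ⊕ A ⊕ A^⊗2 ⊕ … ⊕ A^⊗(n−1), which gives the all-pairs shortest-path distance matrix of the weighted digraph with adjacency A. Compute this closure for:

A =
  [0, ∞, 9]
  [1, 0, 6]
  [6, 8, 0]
Closure =
  [0, 17, 9]
  [1, 0, 6]
  [6, 8, 0]

This is the Floyd-Warshall all-pairs shortest-path computation. For each intermediate vertex k = 0, 1, …, 2, update dist[i][j] ← min(dist[i][j], dist[i][k] + dist[k][j]). The final matrix gives, for each (i, j), the minimum total weight of any directed path from i to j (possibly empty when i = j).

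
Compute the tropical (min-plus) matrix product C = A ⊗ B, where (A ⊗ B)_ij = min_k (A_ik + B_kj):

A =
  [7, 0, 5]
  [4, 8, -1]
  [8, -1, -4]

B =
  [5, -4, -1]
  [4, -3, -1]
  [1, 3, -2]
A ⊗ B =
  [4, -3, -1]
  [0, 0, -3]
  [-3, -4, -6]

Apply the min-plus product entry-by-entry:
  C[0][0] = min over k of (A[0][0] + B[0][0] = 7 + 5 = 12, A[0][1] + B[1][0] = 0 + 4 = 4, A[0][2] + B[2][0] = 5 + 1 = 6) = 4 (attained at k = 1)
  C[0][1] = min over k of (A[0][0] + B[0][1] = 7 + -4 = 3, A[0][1] + B[1][1] = 0 + -3 = -3, A[0][2] + B[2][1] = 5 + 3 = 8) = -3 (attained at k = 1)
  C[0][2] = min over k of (A[0][0] + B[0][2] = 7 + -1 = 6, A[0][1] + B[1][2] = 0 + -1 = -1, A[0][2] + B[2][2] = 5 + -2 = 3) = -1 (attained at k = 1)
  C[1][0] = min over k of (A[1][0] + B[0][0] = 4 + 5 = 9, A[1][1] + B[1][0] = 8 + 4 = 12, A[1][2] + B[2][0] = -1 + 1 = 0) = 0 (attained at k = 2)
  C[1][1] = min over k of (A[1][0] + B[0][1] = 4 + -4 = 0, A[1][1] + B[1][1] = 8 + -3 = 5, A[1][2] + B[2][1] = -1 + 3 = 2) = 0 (attained at k = 0)
  C[1][2] = min over k of (A[1][0] + B[0][2] = 4 + -1 = 3, A[1][1] + B[1][2] = 8 + -1 = 7, A[1][2] + B[2][2] = -1 + -2 = -3) = -3 (attained at k = 2)
  C[2][0] = min over k of (A[2][0] + B[0][0] = 8 + 5 = 13, A[2][1] + B[1][0] = -1 + 4 = 3, A[2][2] + B[2][0] = -4 + 1 = -3) = -3 (attained at k = 2)
  C[2][1] = min over k of (A[2][0] + B[0][1] = 8 + -4 = 4, A[2][1] + B[1][1] = -1 + -3 = -4, A[2][2] + B[2][1] = -4 + 3 = -1) = -4 (attained at k = 1)
  C[2][2] = min over k of (A[2][0] + B[0][2] = 8 + -1 = 7, A[2][1] + B[1][2] = -1 + -1 = -2, A[2][2] + B[2][2] = -4 + -2 = -6) = -6 (attained at k = 2)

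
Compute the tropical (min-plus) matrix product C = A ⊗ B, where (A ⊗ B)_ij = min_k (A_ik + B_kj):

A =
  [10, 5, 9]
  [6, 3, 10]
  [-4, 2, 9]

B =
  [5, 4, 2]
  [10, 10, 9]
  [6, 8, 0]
A ⊗ B =
  [15, 14, 9]
  [11, 10, 8]
  [1, 0, -2]

Apply the min-plus product entry-by-entry:
  C[0][0] = min over k of (A[0][0] + B[0][0] = 10 + 5 = 15, A[0][1] + B[1][0] = 5 + 10 = 15, A[0][2] + B[2][0] = 9 + 6 = 15) = 15 (attained at k = 0)
  C[0][1] = min over k of (A[0][0] + B[0][1] = 10 + 4 = 14, A[0][1] + B[1][1] = 5 + 10 = 15, A[0][2] + B[2][1] = 9 + 8 = 17) = 14 (attained at k = 0)
  C[0][2] = min over k of (A[0][0] + B[0][2] = 10 + 2 = 12, A[0][1] + B[1][2] = 5 + 9 = 14, A[0][2] + B[2][2] = 9 + 0 = 9) = 9 (attained at k = 2)
  C[1][0] = min over k of (A[1][0] + B[0][0] = 6 + 5 = 11, A[1][1] + B[1][0] = 3 + 10 = 13, A[1][2] + B[2][0] = 10 + 6 = 16) = 11 (attained at k = 0)
  C[1][1] = min over k of (A[1][0] + B[0][1] = 6 + 4 = 10, A[1][1] + B[1][1] = 3 + 10 = 13, A[1][2] + B[2][1] = 10 + 8 = 18) = 10 (attained at k = 0)
  C[1][2] = min over k of (A[1][0] + B[0][2] = 6 + 2 = 8, A[1][1] + B[1][2] = 3 + 9 = 12, A[1][2] + B[2][2] = 10 + 0 = 10) = 8 (attained at k = 0)
  C[2][0] = min over k of (A[2][0] + B[0][0] = -4 + 5 = 1, A[2][1] + B[1][0] = 2 + 10 = 12, A[2][2] + B[2][0] = 9 + 6 = 15) = 1 (attained at k = 0)
  C[2][1] = min over k of (A[2][0] + B[0][1] = -4 + 4 = 0, A[2][1] + B[1][1] = 2 + 10 = 12, A[2][2] + B[2][1] = 9 + 8 = 17) = 0 (attained at k = 0)
  C[2][2] = min over k of (A[2][0] + B[0][2] = -4 + 2 = -2, A[2][1] + B[1][2] = 2 + 9 = 11, A[2][2] + B[2][2] = 9 + 0 = 9) = -2 (attained at k = 0)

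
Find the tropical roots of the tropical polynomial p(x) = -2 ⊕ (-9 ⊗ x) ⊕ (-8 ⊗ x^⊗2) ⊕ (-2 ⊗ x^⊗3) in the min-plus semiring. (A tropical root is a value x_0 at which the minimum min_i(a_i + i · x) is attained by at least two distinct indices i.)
Roots: {-6, -1, 7}

Each tropical root is a break point of the lower envelope of the lines y = a_i + i · x (there are 4 lines, with slopes 0, 1, ..., 3). Only the lines that attain the minimum somewhere contribute to roots; other lines are dominated. Here the surviving (envelope) indices are i = 3, i = 2, i = 1, i = 0.
Intersections between consecutive envelope lines give the roots: for adjacent envelope indices i < j the intersection is x = (a_i − a_j) / (j − i). Reading off the sorted break points: {-6, -1, 7}.
Verification: at each break x_0, at least two indices attain the minimum of min_i(a_i + i · x_0).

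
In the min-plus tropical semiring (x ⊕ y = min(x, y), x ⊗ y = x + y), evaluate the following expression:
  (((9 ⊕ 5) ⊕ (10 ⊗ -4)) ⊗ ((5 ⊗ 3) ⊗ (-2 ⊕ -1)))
(((9 ⊕ 5) ⊕ (10 ⊗ -4)) ⊗ ((5 ⊗ 3) ⊗ (-2 ⊕ -1))) = 11

Expand innermost to outermost. Recall ⊕ takes the minimum of its arguments and ⊗ takes their sum. Working out the expression (((9 ⊕ 5) ⊕ (10 ⊗ -4)) ⊗ ((5 ⊗ 3) ⊗ (-2 ⊕ -1))) gives 11.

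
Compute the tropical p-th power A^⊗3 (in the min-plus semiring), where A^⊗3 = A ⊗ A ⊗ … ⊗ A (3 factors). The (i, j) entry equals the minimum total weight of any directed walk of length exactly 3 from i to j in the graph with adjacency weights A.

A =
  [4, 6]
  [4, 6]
A^⊗3 =
  [12, 14]
  [12, 14]

Each entry (A^⊗3)_ij equals the minimum over all length-3 walks i = v_0 → v_1 → … → v_3 = j of Σ_t A[v_t][v_{t+1}]. For example, for (i, j) = (0, 1) we minimise over 4 possible intermediate vertex sequences; the minimum is 14, attained along the walk 0 → 0 → 0 → 1.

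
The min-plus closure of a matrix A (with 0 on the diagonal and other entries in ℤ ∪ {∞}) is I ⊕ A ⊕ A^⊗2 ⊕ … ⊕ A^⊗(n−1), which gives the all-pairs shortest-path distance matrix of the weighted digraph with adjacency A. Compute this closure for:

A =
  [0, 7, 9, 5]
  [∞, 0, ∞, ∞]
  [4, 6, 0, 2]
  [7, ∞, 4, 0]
Closure =
  [0, 7, 9, 5]
  [∞, 0, ∞, ∞]
  [4, 6, 0, 2]
  [7, 10, 4, 0]

This is the Floyd-Warshall all-pairs shortest-path computation. For each intermediate vertex k = 0, 1, …, 3, update dist[i][j] ← min(dist[i][j], dist[i][k] + dist[k][j]). The final matrix gives, for each (i, j), the minimum total weight of any directed path from i to j (possibly empty when i = j).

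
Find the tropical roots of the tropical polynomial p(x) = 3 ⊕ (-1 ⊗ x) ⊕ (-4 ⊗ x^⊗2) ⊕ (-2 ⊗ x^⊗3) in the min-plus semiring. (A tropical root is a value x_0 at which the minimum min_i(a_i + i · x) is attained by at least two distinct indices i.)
Roots: {-2, 3, 4}

Each tropical root is a break point of the lower envelope of the lines y = a_i + i · x (there are 4 lines, with slopes 0, 1, ..., 3). Only the lines that attain the minimum somewhere contribute to roots; other lines are dominated. Here the surviving (envelope) indices are i = 3, i = 2, i = 1, i = 0.
Intersections between consecutive envelope lines give the roots: for adjacent envelope indices i < j the intersection is x = (a_i − a_j) / (j − i). Reading off the sorted break points: {-2, 3, 4}.
Verification: at each break x_0, at least two indices attain the minimum of min_i(a_i + i · x_0).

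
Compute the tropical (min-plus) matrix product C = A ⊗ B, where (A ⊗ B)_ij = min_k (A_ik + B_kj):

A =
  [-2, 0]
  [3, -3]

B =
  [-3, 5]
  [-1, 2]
A ⊗ B =
  [-5, 2]
  [-4, -1]

Apply the min-plus product entry-by-entry:
  C[0][0] = min over k of (A[0][0] + B[0][0] = -2 + -3 = -5, A[0][1] + B[1][0] = 0 + -1 = -1) = -5 (attained at k = 0)
  C[0][1] = min over k of (A[0][0] + B[0][1] = -2 + 5 = 3, A[0][1] + B[1][1] = 0 + 2 = 2) = 2 (attained at k = 1)
  C[1][0] = min over k of (A[1][0] + B[0][0] = 3 + -3 = 0, A[1][1] + B[1][0] = -3 + -1 = -4) = -4 (attained at k = 1)
  C[1][1] = min over k of (A[1][0] + B[0][1] = 3 + 5 = 8, A[1][1] + B[1][1] = -3 + 2 = -1) = -1 (attained at k = 1)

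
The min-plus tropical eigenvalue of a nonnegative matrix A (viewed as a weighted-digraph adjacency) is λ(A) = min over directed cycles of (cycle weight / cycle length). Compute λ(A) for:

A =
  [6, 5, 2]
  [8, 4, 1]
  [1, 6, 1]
λ(A) = 1

Enumerate directed cycles and compute their means (weight / length). Sample:
  cycle 0 → 0: weight = 6, length = 1, mean = 6/1 ≈ 6.000
  cycle 1 → 1: weight = 4, length = 1, mean = 4/1 ≈ 4.000
  cycle 2 → 2: weight = 1, length = 1, mean = 1/1 ≈ 1.000
  cycle 0 → 1 → 0: weight = 13, length = 2, mean = 13/2 ≈ 6.500
  cycle 0 → 2 → 0: weight = 3, length = 2, mean = 3/2 ≈ 1.500
  cycle 1 → 0 → 1: weight = 13, length = 2, mean = 13/2 ≈ 6.500
Minimum mean = 1.000, attained e.g. along the cycle 2 → 2 with weight 1 and length 1. So λ(A) = 1/1 = 1.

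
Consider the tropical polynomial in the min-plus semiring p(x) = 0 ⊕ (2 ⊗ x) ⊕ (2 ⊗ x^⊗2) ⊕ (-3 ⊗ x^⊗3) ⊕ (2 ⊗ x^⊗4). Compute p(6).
p(6) = 0

A tropical monomial a ⊗ x^⊗i evaluates to a + i · x. Evaluating each term at x = 6:
  Term 0 contributes 0 + 0 · 6 = 0
  Term 1 contributes 2 + 1 · 6 = 8
  Term 2 contributes 2 + 2 · 6 = 14
  Term 3 contributes -3 + 3 · 6 = 15
  Term 4 contributes 2 + 4 · 6 = 26
p(6) = ⊕ of these = min[0, 8, 14, 15, 26] = 0.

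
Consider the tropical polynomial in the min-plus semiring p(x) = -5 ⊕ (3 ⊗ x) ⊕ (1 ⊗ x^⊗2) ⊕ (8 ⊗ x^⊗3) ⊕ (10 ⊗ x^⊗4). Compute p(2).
p(2) = -5

A tropical monomial a ⊗ x^⊗i evaluates to a + i · x. Evaluating each term at x = 2:
  Term 0 contributes -5 + 0 · 2 = -5
  Term 1 contributes 3 + 1 · 2 = 5
  Term 2 contributes 1 + 2 · 2 = 5
  Term 3 contributes 8 + 3 · 2 = 14
  Term 4 contributes 10 + 4 · 2 = 18
p(2) = ⊕ of these = min[-5, 5, 5, 14, 18] = -5.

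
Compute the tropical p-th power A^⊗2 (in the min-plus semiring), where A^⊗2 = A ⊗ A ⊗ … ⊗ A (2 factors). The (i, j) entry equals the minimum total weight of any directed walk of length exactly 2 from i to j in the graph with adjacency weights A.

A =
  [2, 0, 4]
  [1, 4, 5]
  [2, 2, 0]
A^⊗2 =
  [1, 2, 4]
  [3, 1, 5]
  [2, 2, 0]

Each entry (A^⊗2)_ij equals the minimum over all length-2 walks i = v_0 → v_1 → … → v_2 = j of Σ_t A[v_t][v_{t+1}]. For example, for (i, j) = (0, 2) we minimise over 3 possible intermediate vertex sequences; the minimum is 4, attained along the walk 0 → 2 → 2.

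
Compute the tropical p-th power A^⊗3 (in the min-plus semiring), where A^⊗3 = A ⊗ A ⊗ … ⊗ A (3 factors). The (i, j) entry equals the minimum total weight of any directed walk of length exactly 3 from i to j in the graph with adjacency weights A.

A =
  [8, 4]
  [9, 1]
A^⊗3 =
  [14, 6]
  [11, 3]

Each entry (A^⊗3)_ij equals the minimum over all length-3 walks i = v_0 → v_1 → … → v_3 = j of Σ_t A[v_t][v_{t+1}]. For example, for (i, j) = (0, 1) we minimise over 4 possible intermediate vertex sequences; the minimum is 6, attained along the walk 0 → 1 → 1 → 1.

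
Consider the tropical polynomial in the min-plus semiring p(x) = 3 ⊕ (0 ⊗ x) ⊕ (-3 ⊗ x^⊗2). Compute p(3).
p(3) = 3

A tropical monomial a ⊗ x^⊗i evaluates to a + i · x. Evaluating each term at x = 3:
  Term 0 contributes 3 + 0 · 3 = 3
  Term 1 contributes 0 + 1 · 3 = 3
  Term 2 contributes -3 + 2 · 3 = 3
p(3) = ⊕ of these = min[3, 3, 3] = 3.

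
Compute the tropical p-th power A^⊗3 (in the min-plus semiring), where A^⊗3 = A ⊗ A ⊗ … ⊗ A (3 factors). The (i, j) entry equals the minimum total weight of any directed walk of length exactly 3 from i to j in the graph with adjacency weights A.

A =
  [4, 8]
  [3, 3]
A^⊗3 =
  [12, 14]
  [9, 9]

Each entry (A^⊗3)_ij equals the minimum over all length-3 walks i = v_0 → v_1 → … → v_3 = j of Σ_t A[v_t][v_{t+1}]. For example, for (i, j) = (0, 1) we minimise over 4 possible intermediate vertex sequences; the minimum is 14, attained along the walk 0 → 1 → 1 → 1.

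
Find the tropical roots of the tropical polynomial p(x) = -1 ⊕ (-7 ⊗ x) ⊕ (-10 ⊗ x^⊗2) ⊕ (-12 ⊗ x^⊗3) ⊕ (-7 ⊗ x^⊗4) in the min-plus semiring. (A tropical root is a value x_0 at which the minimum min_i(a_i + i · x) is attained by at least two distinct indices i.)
Roots: {-5, 2, 3, 6}

Each tropical root is a break point of the lower envelope of the lines y = a_i + i · x (there are 5 lines, with slopes 0, 1, ..., 4). Only the lines that attain the minimum somewhere contribute to roots; other lines are dominated. Here the surviving (envelope) indices are i = 4, i = 3, i = 2, i = 1, i = 0.
Intersections between consecutive envelope lines give the roots: for adjacent envelope indices i < j the intersection is x = (a_i − a_j) / (j − i). Reading off the sorted break points: {-5, 2, 3, 6}.
Verification: at each break x_0, at least two indices attain the minimum of min_i(a_i + i · x_0).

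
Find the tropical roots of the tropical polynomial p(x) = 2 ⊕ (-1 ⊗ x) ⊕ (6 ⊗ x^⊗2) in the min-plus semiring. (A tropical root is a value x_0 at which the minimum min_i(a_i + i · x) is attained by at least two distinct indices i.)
Roots: {-7, 3}

Each tropical root is a break point of the lower envelope of the lines y = a_i + i · x (there are 3 lines, with slopes 0, 1, ..., 2). Only the lines that attain the minimum somewhere contribute to roots; other lines are dominated. Here the surviving (envelope) indices are i = 2, i = 1, i = 0.
Intersections between consecutive envelope lines give the roots: for adjacent envelope indices i < j the intersection is x = (a_i − a_j) / (j − i). Reading off the sorted break points: {-7, 3}.
Verification: at each break x_0, at least two indices attain the minimum of min_i(a_i + i · x_0).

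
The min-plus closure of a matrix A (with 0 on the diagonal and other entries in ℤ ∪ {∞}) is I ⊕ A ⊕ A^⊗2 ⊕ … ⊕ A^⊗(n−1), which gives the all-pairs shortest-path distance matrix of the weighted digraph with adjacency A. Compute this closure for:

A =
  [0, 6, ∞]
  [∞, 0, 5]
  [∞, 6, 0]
Closure =
  [0, 6, 11]
  [∞, 0, 5]
  [∞, 6, 0]

This is the Floyd-Warshall all-pairs shortest-path computation. For each intermediate vertex k = 0, 1, …, 2, update dist[i][j] ← min(dist[i][j], dist[i][k] + dist[k][j]). The final matrix gives, for each (i, j), the minimum total weight of any directed path from i to j (possibly empty when i = j).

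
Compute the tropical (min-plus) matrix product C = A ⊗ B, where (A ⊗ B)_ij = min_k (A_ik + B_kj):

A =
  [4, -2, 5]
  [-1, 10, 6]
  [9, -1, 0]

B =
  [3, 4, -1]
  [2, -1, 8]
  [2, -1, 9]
A ⊗ B =
  [0, -3, 3]
  [2, 3, -2]
  [1, -2, 7]

Apply the min-plus product entry-by-entry:
  C[0][0] = min over k of (A[0][0] + B[0][0] = 4 + 3 = 7, A[0][1] + B[1][0] = -2 + 2 = 0, A[0][2] + B[2][0] = 5 + 2 = 7) = 0 (attained at k = 1)
  C[0][1] = min over k of (A[0][0] + B[0][1] = 4 + 4 = 8, A[0][1] + B[1][1] = -2 + -1 = -3, A[0][2] + B[2][1] = 5 + -1 = 4) = -3 (attained at k = 1)
  C[0][2] = min over k of (A[0][0] + B[0][2] = 4 + -1 = 3, A[0][1] + B[1][2] = -2 + 8 = 6, A[0][2] + B[2][2] = 5 + 9 = 14) = 3 (attained at k = 0)
  C[1][0] = min over k of (A[1][0] + B[0][0] = -1 + 3 = 2, A[1][1] + B[1][0] = 10 + 2 = 12, A[1][2] + B[2][0] = 6 + 2 = 8) = 2 (attained at k = 0)
  C[1][1] = min over k of (A[1][0] + B[0][1] = -1 + 4 = 3, A[1][1] + B[1][1] = 10 + -1 = 9, A[1][2] + B[2][1] = 6 + -1 = 5) = 3 (attained at k = 0)
  C[1][2] = min over k of (A[1][0] + B[0][2] = -1 + -1 = -2, A[1][1] + B[1][2] = 10 + 8 = 18, A[1][2] + B[2][2] = 6 + 9 = 15) = -2 (attained at k = 0)
  C[2][0] = min over k of (A[2][0] + B[0][0] = 9 + 3 = 12, A[2][1] + B[1][0] = -1 + 2 = 1, A[2][2] + B[2][0] = 0 + 2 = 2) = 1 (attained at k = 1)
  C[2][1] = min over k of (A[2][0] + B[0][1] = 9 + 4 = 13, A[2][1] + B[1][1] = -1 + -1 = -2, A[2][2] + B[2][1] = 0 + -1 = -1) = -2 (attained at k = 1)
  C[2][2] = min over k of (A[2][0] + B[0][2] = 9 + -1 = 8, A[2][1] + B[1][2] = -1 + 8 = 7, A[2][2] + B[2][2] = 0 + 9 = 9) = 7 (attained at k = 1)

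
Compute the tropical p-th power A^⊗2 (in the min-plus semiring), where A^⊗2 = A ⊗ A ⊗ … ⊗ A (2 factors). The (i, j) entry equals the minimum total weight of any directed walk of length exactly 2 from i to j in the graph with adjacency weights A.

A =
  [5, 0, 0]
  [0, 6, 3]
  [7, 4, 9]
A^⊗2 =
  [0, 4, 3]
  [5, 0, 0]
  [4, 7, 7]

Each entry (A^⊗2)_ij equals the minimum over all length-2 walks i = v_0 → v_1 → … → v_2 = j of Σ_t A[v_t][v_{t+1}]. For example, for (i, j) = (0, 2) we minimise over 3 possible intermediate vertex sequences; the minimum is 3, attained along the walk 0 → 1 → 2.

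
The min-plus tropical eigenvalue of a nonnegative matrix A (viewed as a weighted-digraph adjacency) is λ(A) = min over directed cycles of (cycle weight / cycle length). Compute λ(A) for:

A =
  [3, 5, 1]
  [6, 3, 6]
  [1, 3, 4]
λ(A) = 1

Enumerate directed cycles and compute their means (weight / length). Sample:
  cycle 0 → 0: weight = 3, length = 1, mean = 3/1 ≈ 3.000
  cycle 1 → 1: weight = 3, length = 1, mean = 3/1 ≈ 3.000
  cycle 2 → 2: weight = 4, length = 1, mean = 4/1 ≈ 4.000
  cycle 0 → 1 → 0: weight = 11, length = 2, mean = 11/2 ≈ 5.500
  cycle 0 → 2 → 0: weight = 2, length = 2, mean = 2/2 ≈ 1.000
  cycle 1 → 0 → 1: weight = 11, length = 2, mean = 11/2 ≈ 5.500
Minimum mean = 1.000, attained e.g. along the cycle 0 → 2 → 0 with weight 2 and length 2. So λ(A) = 2/2 = 1.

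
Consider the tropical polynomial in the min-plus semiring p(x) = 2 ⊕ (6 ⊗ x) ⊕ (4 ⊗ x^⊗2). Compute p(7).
p(7) = 2

A tropical monomial a ⊗ x^⊗i evaluates to a + i · x. Evaluating each term at x = 7:
  Term 0 contributes 2 + 0 · 7 = 2
  Term 1 contributes 6 + 1 · 7 = 13
  Term 2 contributes 4 + 2 · 7 = 18
p(7) = ⊕ of these = min[2, 13, 18] = 2.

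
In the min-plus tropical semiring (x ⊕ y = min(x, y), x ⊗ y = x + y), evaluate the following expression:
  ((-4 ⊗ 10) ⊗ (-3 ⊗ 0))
((-4 ⊗ 10) ⊗ (-3 ⊗ 0)) = 3

Expand innermost to outermost. Recall ⊕ takes the minimum of its arguments and ⊗ takes their sum. Working out the expression ((-4 ⊗ 10) ⊗ (-3 ⊗ 0)) gives 3.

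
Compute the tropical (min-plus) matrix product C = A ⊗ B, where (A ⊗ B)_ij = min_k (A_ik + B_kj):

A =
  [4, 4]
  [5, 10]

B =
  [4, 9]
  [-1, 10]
A ⊗ B =
  [3, 13]
  [9, 14]

Apply the min-plus product entry-by-entry:
  C[0][0] = min over k of (A[0][0] + B[0][0] = 4 + 4 = 8, A[0][1] + B[1][0] = 4 + -1 = 3) = 3 (attained at k = 1)
  C[0][1] = min over k of (A[0][0] + B[0][1] = 4 + 9 = 13, A[0][1] + B[1][1] = 4 + 10 = 14) = 13 (attained at k = 0)
  C[1][0] = min over k of (A[1][0] + B[0][0] = 5 + 4 = 9, A[1][1] + B[1][0] = 10 + -1 = 9) = 9 (attained at k = 0)
  C[1][1] = min over k of (A[1][0] + B[0][1] = 5 + 9 = 14, A[1][1] + B[1][1] = 10 + 10 = 20) = 14 (attained at k = 0)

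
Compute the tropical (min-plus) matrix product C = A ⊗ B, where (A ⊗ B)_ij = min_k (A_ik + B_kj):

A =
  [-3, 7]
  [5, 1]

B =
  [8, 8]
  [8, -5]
A ⊗ B =
  [5, 2]
  [9, -4]

Apply the min-plus product entry-by-entry:
  C[0][0] = min over k of (A[0][0] + B[0][0] = -3 + 8 = 5, A[0][1] + B[1][0] = 7 + 8 = 15) = 5 (attained at k = 0)
  C[0][1] = min over k of (A[0][0] + B[0][1] = -3 + 8 = 5, A[0][1] + B[1][1] = 7 + -5 = 2) = 2 (attained at k = 1)
  C[1][0] = min over k of (A[1][0] + B[0][0] = 5 + 8 = 13, A[1][1] + B[1][0] = 1 + 8 = 9) = 9 (attained at k = 1)
  C[1][1] = min over k of (A[1][0] + B[0][1] = 5 + 8 = 13, A[1][1] + B[1][1] = 1 + -5 = -4) = -4 (attained at k = 1)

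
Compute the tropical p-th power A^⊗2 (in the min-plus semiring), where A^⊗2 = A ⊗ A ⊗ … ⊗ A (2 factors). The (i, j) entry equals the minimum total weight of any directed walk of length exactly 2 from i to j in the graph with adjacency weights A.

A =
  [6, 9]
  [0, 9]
A^⊗2 =
  [9, 15]
  [6, 9]

Each entry (A^⊗2)_ij equals the minimum over all length-2 walks i = v_0 → v_1 → … → v_2 = j of Σ_t A[v_t][v_{t+1}]. For example, for (i, j) = (0, 1) we minimise over 2 possible intermediate vertex sequences; the minimum is 15, attained along the walk 0 → 0 → 1.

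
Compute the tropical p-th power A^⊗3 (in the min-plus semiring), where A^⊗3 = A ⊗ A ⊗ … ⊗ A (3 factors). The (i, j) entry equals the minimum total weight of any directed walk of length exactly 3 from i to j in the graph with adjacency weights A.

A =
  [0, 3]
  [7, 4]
A^⊗3 =
  [0, 3]
  [7, 10]

Each entry (A^⊗3)_ij equals the minimum over all length-3 walks i = v_0 → v_1 → … → v_3 = j of Σ_t A[v_t][v_{t+1}]. For example, for (i, j) = (0, 1) we minimise over 4 possible intermediate vertex sequences; the minimum is 3, attained along the walk 0 → 0 → 0 → 1.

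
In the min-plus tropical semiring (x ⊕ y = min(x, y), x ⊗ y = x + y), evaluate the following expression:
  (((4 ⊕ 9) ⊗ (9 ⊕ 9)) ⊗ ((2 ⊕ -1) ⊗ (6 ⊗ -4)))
(((4 ⊕ 9) ⊗ (9 ⊕ 9)) ⊗ ((2 ⊕ -1) ⊗ (6 ⊗ -4))) = 14

Expand innermost to outermost. Recall ⊕ takes the minimum of its arguments and ⊗ takes their sum. Working out the expression (((4 ⊕ 9) ⊗ (9 ⊕ 9)) ⊗ ((2 ⊕ -1) ⊗ (6 ⊗ -4))) gives 14.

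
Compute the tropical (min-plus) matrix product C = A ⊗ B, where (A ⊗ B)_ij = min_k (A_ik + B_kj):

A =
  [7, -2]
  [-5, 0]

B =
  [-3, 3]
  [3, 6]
A ⊗ B =
  [1, 4]
  [-8, -2]

Apply the min-plus product entry-by-entry:
  C[0][0] = min over k of (A[0][0] + B[0][0] = 7 + -3 = 4, A[0][1] + B[1][0] = -2 + 3 = 1) = 1 (attained at k = 1)
  C[0][1] = min over k of (A[0][0] + B[0][1] = 7 + 3 = 10, A[0][1] + B[1][1] = -2 + 6 = 4) = 4 (attained at k = 1)
  C[1][0] = min over k of (A[1][0] + B[0][0] = -5 + -3 = -8, A[1][1] + B[1][0] = 0 + 3 = 3) = -8 (attained at k = 0)
  C[1][1] = min over k of (A[1][0] + B[0][1] = -5 + 3 = -2, A[1][1] + B[1][1] = 0 + 6 = 6) = -2 (attained at k = 0)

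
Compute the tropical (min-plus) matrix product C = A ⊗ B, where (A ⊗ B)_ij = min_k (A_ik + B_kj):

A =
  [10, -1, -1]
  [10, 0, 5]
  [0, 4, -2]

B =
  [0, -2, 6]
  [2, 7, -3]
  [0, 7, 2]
A ⊗ B =
  [-1, 6, -4]
  [2, 7, -3]
  [-2, -2, 0]

Apply the min-plus product entry-by-entry:
  C[0][0] = min over k of (A[0][0] + B[0][0] = 10 + 0 = 10, A[0][1] + B[1][0] = -1 + 2 = 1, A[0][2] + B[2][0] = -1 + 0 = -1) = -1 (attained at k = 2)
  C[0][1] = min over k of (A[0][0] + B[0][1] = 10 + -2 = 8, A[0][1] + B[1][1] = -1 + 7 = 6, A[0][2] + B[2][1] = -1 + 7 = 6) = 6 (attained at k = 1)
  C[0][2] = min over k of (A[0][0] + B[0][2] = 10 + 6 = 16, A[0][1] + B[1][2] = -1 + -3 = -4, A[0][2] + B[2][2] = -1 + 2 = 1) = -4 (attained at k = 1)
  C[1][0] = min over k of (A[1][0] + B[0][0] = 10 + 0 = 10, A[1][1] + B[1][0] = 0 + 2 = 2, A[1][2] + B[2][0] = 5 + 0 = 5) = 2 (attained at k = 1)
  C[1][1] = min over k of (A[1][0] + B[0][1] = 10 + -2 = 8, A[1][1] + B[1][1] = 0 + 7 = 7, A[1][2] + B[2][1] = 5 + 7 = 12) = 7 (attained at k = 1)
  C[1][2] = min over k of (A[1][0] + B[0][2] = 10 + 6 = 16, A[1][1] + B[1][2] = 0 + -3 = -3, A[1][2] + B[2][2] = 5 + 2 = 7) = -3 (attained at k = 1)
  C[2][0] = min over k of (A[2][0] + B[0][0] = 0 + 0 = 0, A[2][1] + B[1][0] = 4 + 2 = 6, A[2][2] + B[2][0] = -2 + 0 = -2) = -2 (attained at k = 2)
  C[2][1] = min over k of (A[2][0] + B[0][1] = 0 + -2 = -2, A[2][1] + B[1][1] = 4 + 7 = 11, A[2][2] + B[2][1] = -2 + 7 = 5) = -2 (attained at k = 0)
  C[2][2] = min over k of (A[2][0] + B[0][2] = 0 + 6 = 6, A[2][1] + B[1][2] = 4 + -3 = 1, A[2][2] + B[2][2] = -2 + 2 = 0) = 0 (attained at k = 2)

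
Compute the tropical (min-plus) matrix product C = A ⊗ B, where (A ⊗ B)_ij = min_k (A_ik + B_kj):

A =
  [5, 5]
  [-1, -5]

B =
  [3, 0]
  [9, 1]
A ⊗ B =
  [8, 5]
  [2, -4]

Apply the min-plus product entry-by-entry:
  C[0][0] = min over k of (A[0][0] + B[0][0] = 5 + 3 = 8, A[0][1] + B[1][0] = 5 + 9 = 14) = 8 (attained at k = 0)
  C[0][1] = min over k of (A[0][0] + B[0][1] = 5 + 0 = 5, A[0][1] + B[1][1] = 5 + 1 = 6) = 5 (attained at k = 0)
  C[1][0] = min over k of (A[1][0] + B[0][0] = -1 + 3 = 2, A[1][1] + B[1][0] = -5 + 9 = 4) = 2 (attained at k = 0)
  C[1][1] = min over k of (A[1][0] + B[0][1] = -1 + 0 = -1, A[1][1] + B[1][1] = -5 + 1 = -4) = -4 (attained at k = 1)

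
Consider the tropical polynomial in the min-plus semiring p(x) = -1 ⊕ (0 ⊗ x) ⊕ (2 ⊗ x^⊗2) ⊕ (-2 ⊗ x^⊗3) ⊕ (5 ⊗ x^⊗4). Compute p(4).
p(4) = -1

A tropical monomial a ⊗ x^⊗i evaluates to a + i · x. Evaluating each term at x = 4:
  Term 0 contributes -1 + 0 · 4 = -1
  Term 1 contributes 0 + 1 · 4 = 4
  Term 2 contributes 2 + 2 · 4 = 10
  Term 3 contributes -2 + 3 · 4 = 10
  Term 4 contributes 5 + 4 · 4 = 21
p(4) = ⊕ of these = min[-1, 4, 10, 10, 21] = -1.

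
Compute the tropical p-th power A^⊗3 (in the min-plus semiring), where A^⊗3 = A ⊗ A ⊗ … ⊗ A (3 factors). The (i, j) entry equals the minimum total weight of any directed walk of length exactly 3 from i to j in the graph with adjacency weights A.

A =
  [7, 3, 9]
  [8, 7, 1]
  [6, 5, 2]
A^⊗3 =
  [10, 9, 6]
  [9, 8, 5]
  [10, 9, 6]

Each entry (A^⊗3)_ij equals the minimum over all length-3 walks i = v_0 → v_1 → … → v_3 = j of Σ_t A[v_t][v_{t+1}]. For example, for (i, j) = (0, 2) we minimise over 9 possible intermediate vertex sequences; the minimum is 6, attained along the walk 0 → 1 → 2 → 2.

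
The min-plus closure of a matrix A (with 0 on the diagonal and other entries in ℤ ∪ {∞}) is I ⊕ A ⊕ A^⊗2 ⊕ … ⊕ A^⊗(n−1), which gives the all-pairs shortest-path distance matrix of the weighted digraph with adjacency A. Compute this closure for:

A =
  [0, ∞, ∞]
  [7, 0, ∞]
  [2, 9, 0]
Closure =
  [0, ∞, ∞]
  [7, 0, ∞]
  [2, 9, 0]

This is the Floyd-Warshall all-pairs shortest-path computation. For each intermediate vertex k = 0, 1, …, 2, update dist[i][j] ← min(dist[i][j], dist[i][k] + dist[k][j]). The final matrix gives, for each (i, j), the minimum total weight of any directed path from i to j (possibly empty when i = j).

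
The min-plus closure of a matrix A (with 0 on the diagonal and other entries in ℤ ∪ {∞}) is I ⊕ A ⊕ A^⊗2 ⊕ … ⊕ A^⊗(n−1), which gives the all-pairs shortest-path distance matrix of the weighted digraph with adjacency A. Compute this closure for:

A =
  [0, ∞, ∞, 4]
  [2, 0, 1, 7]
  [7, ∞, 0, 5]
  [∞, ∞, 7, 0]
Closure =
  [0, ∞, 11, 4]
  [2, 0, 1, 6]
  [7, ∞, 0, 5]
  [14, ∞, 7, 0]

This is the Floyd-Warshall all-pairs shortest-path computation. For each intermediate vertex k = 0, 1, …, 3, update dist[i][j] ← min(dist[i][j], dist[i][k] + dist[k][j]). The final matrix gives, for each (i, j), the minimum total weight of any directed path from i to j (possibly empty when i = j).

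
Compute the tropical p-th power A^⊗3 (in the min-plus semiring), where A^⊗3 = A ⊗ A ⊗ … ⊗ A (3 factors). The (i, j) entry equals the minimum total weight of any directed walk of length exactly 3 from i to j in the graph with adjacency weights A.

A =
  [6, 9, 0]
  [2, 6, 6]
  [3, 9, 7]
A^⊗3 =
  [9, 12, 3]
  [5, 11, 8]
  [6, 12, 9]

Each entry (A^⊗3)_ij equals the minimum over all length-3 walks i = v_0 → v_1 → … → v_3 = j of Σ_t A[v_t][v_{t+1}]. For example, for (i, j) = (0, 2) we minimise over 9 possible intermediate vertex sequences; the minimum is 3, attained along the walk 0 → 2 → 0 → 2.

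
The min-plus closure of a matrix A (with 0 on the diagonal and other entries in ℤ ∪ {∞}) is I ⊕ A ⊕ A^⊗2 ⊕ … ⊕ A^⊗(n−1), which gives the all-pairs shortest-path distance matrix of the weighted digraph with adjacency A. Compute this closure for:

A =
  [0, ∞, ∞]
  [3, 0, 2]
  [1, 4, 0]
Closure =
  [0, ∞, ∞]
  [3, 0, 2]
  [1, 4, 0]

This is the Floyd-Warshall all-pairs shortest-path computation. For each intermediate vertex k = 0, 1, …, 2, update dist[i][j] ← min(dist[i][j], dist[i][k] + dist[k][j]). The final matrix gives, for each (i, j), the minimum total weight of any directed path from i to j (possibly empty when i = j).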